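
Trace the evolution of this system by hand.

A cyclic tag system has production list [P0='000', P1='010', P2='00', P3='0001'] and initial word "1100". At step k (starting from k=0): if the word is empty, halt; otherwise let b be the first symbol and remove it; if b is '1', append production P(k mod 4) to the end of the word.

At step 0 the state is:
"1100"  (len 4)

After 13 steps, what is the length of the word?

0

[0] "1100"  (len 4)
[1] "100000"  (len 6)
[2] "00000010"  (len 8)
[3] "0000010"  (len 7)
[4] "000010"  (len 6)
[5] "00010"  (len 5)
[6] "0010"  (len 4)
[7] "010"  (len 3)
[8] "10"  (len 2)
[9] "0000"  (len 4)
[10] "000"  (len 3)
[11] "00"  (len 2)
[12] "0"  (len 1)
[13] (halted — word empty)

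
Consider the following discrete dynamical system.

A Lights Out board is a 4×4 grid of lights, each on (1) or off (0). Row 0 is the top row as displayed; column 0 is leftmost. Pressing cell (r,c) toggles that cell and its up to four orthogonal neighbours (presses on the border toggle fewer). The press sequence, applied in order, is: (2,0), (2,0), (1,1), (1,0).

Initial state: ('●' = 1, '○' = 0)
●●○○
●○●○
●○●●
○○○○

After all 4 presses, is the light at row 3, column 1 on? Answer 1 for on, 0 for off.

0

k=0  ●●○○
●○●○
●○●●
○○○○
k=1  ●●○○
○○●○
○●●●
●○○○
k=2  ●●○○
●○●○
●○●●
○○○○
k=3  ●○○○
○●○○
●●●●
○○○○
k=4  ○○○○
●○○○
○●●●
○○○○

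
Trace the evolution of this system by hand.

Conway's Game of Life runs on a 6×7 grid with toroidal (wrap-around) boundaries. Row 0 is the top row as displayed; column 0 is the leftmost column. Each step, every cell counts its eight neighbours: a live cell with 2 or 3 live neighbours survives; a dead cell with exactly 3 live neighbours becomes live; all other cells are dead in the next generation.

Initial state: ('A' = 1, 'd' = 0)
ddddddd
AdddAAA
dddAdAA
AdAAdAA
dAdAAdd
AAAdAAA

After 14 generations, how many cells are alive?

13

k=0  ddddddd
AdddAAA
dddAdAA
AdAAdAA
dAdAAdd
AAAdAAA
k=1  dddAddd
AdddAdd
dAAAddd
AAddddd
ddddddd
AAAdAAA
k=2  ddAAddd
dAddAdd
ddAAddd
AAddddd
ddAddAd
AAAAAAA
k=3  ddddddA
dAddAdd
AdAAddd
dAdAddd
dddddAd
AddddAA
k=4  ddddddA
AAAAddd
AddAAdd
dAdAAdd
AdddAAd
AddddAd
k=5  ddAdddA
AAAAAdA
Adddddd
AAAdddA
AAdAdAd
AdddAAd
k=6  ddAdddd
ddAAdAA
dddddAd
ddAdddd
dddAdAd
AdAAAAd
k=7  ddddddd
ddAAAAA
ddAAAAA
ddddAdd
dAdddAA
dAAddAA
k=8  AAddddd
ddAdddA
ddAdddA
AdAdddd
dAAdAdA
dAAddAA
k=9  dddddAd
ddAdddA
AdAAddA
AdAddAA
ddddddA
dddAdAA
k=10  ddddAAd
AAAAdAA
ddAAddd
ddAAdAd
ddddAdd
ddddAAA
k=11  dAAdddd
AAdddAA
AddddAd
ddAdddd
ddddddA
dddAddA
k=12  dAAddAd
ddAddAd
AddddAd
ddddddA
ddddddd
AdAdddd
k=13  ddAAddA
ddAdAAd
dddddAd
ddddddA
ddddddd
ddAdddd
k=14  dAAdAAd
ddAdAAA
ddddAAA
ddddddd
ddddddd
ddAAddd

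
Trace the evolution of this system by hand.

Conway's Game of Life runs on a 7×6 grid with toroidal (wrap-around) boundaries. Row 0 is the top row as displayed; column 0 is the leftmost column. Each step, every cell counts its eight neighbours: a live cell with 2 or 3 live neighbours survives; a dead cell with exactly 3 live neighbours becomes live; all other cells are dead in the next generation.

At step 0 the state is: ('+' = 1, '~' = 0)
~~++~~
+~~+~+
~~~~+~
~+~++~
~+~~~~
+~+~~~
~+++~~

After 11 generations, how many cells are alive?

k=0  ~~++~~
+~~+~+
~~~~+~
~+~++~
~+~~~~
+~+~~~
~+++~~
k=1  +~~~~~
~~++~+
+~+~~~
~~+++~
++~+~~
+~~+~~
~~~~~~
k=2  ~~~~~~
+~++~+
~~~~~+
+~~~++
++~~~+
+++~~~
~~~~~~
k=3  ~~~~~~
+~~~++
~+~+~~
~+~~+~
~~+~+~
~~+~~+
~+~~~~
k=4  +~~~~+
+~~~++
~+++~~
~+~~+~
~++~++
~+++~~
~~~~~~
k=5  +~~~+~
~~+++~
~+++~~
~~~~++
~~~~++
++~++~
+++~~~
k=6  +~~~+~
~~~~++
~+~~~+
+~+~~+
~~~~~~
~~~++~
~~+~+~
k=7  ~~~~+~
~~~~+~
~+~~~~
++~~~+
~~~+++
~~~++~
~~~~+~
k=8  ~~~+++
~~~~~~
~+~~~+
~++~~+
~~++~~
~~~~~~
~~~~++
k=9  ~~~+~+
+~~~~+
~++~~~
~+~++~
~+++~~
~~~++~
~~~+~+
k=10  ~~~~~+
+++~++
~+++++
+~~~+~
~+~~~~
~~~~~~
~~++~+
k=11  ~~~~~~
~~~~~~
~~~~~~
+~~~+~
~~~~~~
~~+~~~
~~~~+~

4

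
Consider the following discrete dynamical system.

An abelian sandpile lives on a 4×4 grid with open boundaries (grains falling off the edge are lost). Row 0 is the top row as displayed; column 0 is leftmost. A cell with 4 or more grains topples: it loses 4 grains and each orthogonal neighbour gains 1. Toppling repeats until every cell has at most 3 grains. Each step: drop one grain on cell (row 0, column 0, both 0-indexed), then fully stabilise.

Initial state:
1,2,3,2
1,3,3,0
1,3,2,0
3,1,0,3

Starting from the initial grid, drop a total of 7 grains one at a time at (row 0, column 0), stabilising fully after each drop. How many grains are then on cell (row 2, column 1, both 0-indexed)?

step 0: 1,2,3,2
1,3,3,0
1,3,2,0
3,1,0,3
step 1: 2,2,3,2
1,3,3,0
1,3,2,0
3,1,0,3
step 2: 3,2,3,2
1,3,3,0
1,3,2,0
3,1,0,3
step 3: 0,3,3,2
2,3,3,0
1,3,2,0
3,1,0,3
step 4: 1,3,3,2
2,3,3,0
1,3,2,0
3,1,0,3
step 5: 2,3,3,2
2,3,3,0
1,3,2,0
3,1,0,3
step 6: 3,3,3,2
2,3,3,0
1,3,2,0
3,1,0,3
step 7: 2,2,1,3
0,3,2,1
3,1,0,1
3,2,1,3

1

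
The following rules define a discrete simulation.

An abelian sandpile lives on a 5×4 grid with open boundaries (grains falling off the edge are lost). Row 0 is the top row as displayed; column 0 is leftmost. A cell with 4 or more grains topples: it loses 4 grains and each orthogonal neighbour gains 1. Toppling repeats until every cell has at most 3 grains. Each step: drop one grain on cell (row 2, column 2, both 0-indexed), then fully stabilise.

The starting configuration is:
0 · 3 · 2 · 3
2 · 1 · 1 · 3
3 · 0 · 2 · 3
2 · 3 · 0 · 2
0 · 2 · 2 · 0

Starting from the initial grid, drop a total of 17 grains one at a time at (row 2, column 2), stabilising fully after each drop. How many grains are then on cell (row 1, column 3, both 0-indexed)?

2

[0] 0 · 3 · 2 · 3
2 · 1 · 1 · 3
3 · 0 · 2 · 3
2 · 3 · 0 · 2
0 · 2 · 2 · 0
[1] 0 · 3 · 2 · 3
2 · 1 · 1 · 3
3 · 0 · 3 · 3
2 · 3 · 0 · 2
0 · 2 · 2 · 0
[2] 0 · 3 · 3 · 0
2 · 1 · 3 · 1
3 · 1 · 1 · 1
2 · 3 · 1 · 3
0 · 2 · 2 · 0
[3] 0 · 3 · 3 · 0
2 · 1 · 3 · 1
3 · 1 · 2 · 1
2 · 3 · 1 · 3
0 · 2 · 2 · 0
[4] 0 · 3 · 3 · 0
2 · 1 · 3 · 1
3 · 1 · 3 · 1
2 · 3 · 1 · 3
0 · 2 · 2 · 0
[5] 1 · 0 · 1 · 1
2 · 3 · 1 · 2
3 · 2 · 1 · 2
2 · 3 · 2 · 3
0 · 2 · 2 · 0
[6] 1 · 0 · 1 · 1
2 · 3 · 1 · 2
3 · 2 · 2 · 2
2 · 3 · 2 · 3
0 · 2 · 2 · 0
[7] 1 · 0 · 1 · 1
2 · 3 · 1 · 2
3 · 2 · 3 · 2
2 · 3 · 2 · 3
0 · 2 · 2 · 0
[8] 1 · 0 · 1 · 1
2 · 3 · 2 · 2
3 · 3 · 0 · 3
2 · 3 · 3 · 3
0 · 2 · 2 · 0
[9] 1 · 0 · 1 · 1
2 · 3 · 2 · 2
3 · 3 · 1 · 3
2 · 3 · 3 · 3
0 · 2 · 2 · 0
[10] 1 · 0 · 1 · 1
2 · 3 · 2 · 2
3 · 3 · 2 · 3
2 · 3 · 3 · 3
0 · 2 · 2 · 0
[11] 1 · 0 · 1 · 1
2 · 3 · 2 · 2
3 · 3 · 3 · 3
2 · 3 · 3 · 3
0 · 2 · 2 · 0
[12] 2 · 1 · 2 · 2
0 · 3 · 2 · 0
3 · 0 · 1 · 3
0 · 3 · 3 · 1
1 · 3 · 3 · 1
[13] 2 · 1 · 2 · 2
0 · 3 · 2 · 0
3 · 0 · 2 · 3
0 · 3 · 3 · 1
1 · 3 · 3 · 1
[14] 2 · 1 · 2 · 2
0 · 3 · 2 · 0
3 · 0 · 3 · 3
0 · 3 · 3 · 1
1 · 3 · 3 · 1
[15] 2 · 1 · 2 · 2
0 · 3 · 3 · 1
3 · 2 · 2 · 0
1 · 1 · 2 · 3
2 · 1 · 1 · 2
[16] 2 · 1 · 2 · 2
0 · 3 · 3 · 1
3 · 2 · 3 · 0
1 · 1 · 2 · 3
2 · 1 · 1 · 2
[17] 2 · 2 · 3 · 2
2 · 1 · 1 · 2
0 · 1 · 2 · 1
2 · 2 · 3 · 3
2 · 1 · 1 · 2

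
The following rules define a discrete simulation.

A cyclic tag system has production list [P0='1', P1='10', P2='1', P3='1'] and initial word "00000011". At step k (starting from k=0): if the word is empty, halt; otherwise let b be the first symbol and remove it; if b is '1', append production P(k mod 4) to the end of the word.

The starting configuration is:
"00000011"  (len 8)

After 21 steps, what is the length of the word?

k=0  "00000011"  (len 8)
k=1  "0000011"  (len 7)
k=2  "000011"  (len 6)
k=3  "00011"  (len 5)
k=4  "0011"  (len 4)
k=5  "011"  (len 3)
k=6  "11"  (len 2)
k=7  "11"  (len 2)
k=8  "11"  (len 2)
k=9  "11"  (len 2)
k=10  "110"  (len 3)
k=11  "101"  (len 3)
k=12  "011"  (len 3)
k=13  "11"  (len 2)
k=14  "110"  (len 3)
k=15  "101"  (len 3)
k=16  "011"  (len 3)
k=17  "11"  (len 2)
k=18  "110"  (len 3)
k=19  "101"  (len 3)
k=20  "011"  (len 3)
k=21  "11"  (len 2)

2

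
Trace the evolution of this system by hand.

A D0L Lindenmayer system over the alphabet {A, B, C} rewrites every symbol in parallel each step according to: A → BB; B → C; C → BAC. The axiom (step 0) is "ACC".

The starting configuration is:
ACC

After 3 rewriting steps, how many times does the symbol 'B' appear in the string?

k=0  ACC
k=1  BBBACBAC
k=2  CCCBBBACCBBBAC
k=3  BACBACBACCCCBBBACBACCCCBBBAC

10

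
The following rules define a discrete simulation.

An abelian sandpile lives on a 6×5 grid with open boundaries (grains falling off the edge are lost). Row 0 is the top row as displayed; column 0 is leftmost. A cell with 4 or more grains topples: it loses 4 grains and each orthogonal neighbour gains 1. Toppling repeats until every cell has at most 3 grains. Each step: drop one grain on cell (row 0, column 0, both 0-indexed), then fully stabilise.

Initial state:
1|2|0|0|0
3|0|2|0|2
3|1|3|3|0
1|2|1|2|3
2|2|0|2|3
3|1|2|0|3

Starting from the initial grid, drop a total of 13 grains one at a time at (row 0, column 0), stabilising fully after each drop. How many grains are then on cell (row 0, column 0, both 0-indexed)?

k=0  1|2|0|0|0
3|0|2|0|2
3|1|3|3|0
1|2|1|2|3
2|2|0|2|3
3|1|2|0|3
k=1  2|2|0|0|0
3|0|2|0|2
3|1|3|3|0
1|2|1|2|3
2|2|0|2|3
3|1|2|0|3
k=2  3|2|0|0|0
3|0|2|0|2
3|1|3|3|0
1|2|1|2|3
2|2|0|2|3
3|1|2|0|3
k=3  1|3|0|0|0
1|1|2|0|2
0|2|3|3|0
2|2|1|2|3
2|2|0|2|3
3|1|2|0|3
k=4  2|3|0|0|0
1|1|2|0|2
0|2|3|3|0
2|2|1|2|3
2|2|0|2|3
3|1|2|0|3
k=5  3|3|0|0|0
1|1|2|0|2
0|2|3|3|0
2|2|1|2|3
2|2|0|2|3
3|1|2|0|3
k=6  1|0|1|0|0
2|2|2|0|2
0|2|3|3|0
2|2|1|2|3
2|2|0|2|3
3|1|2|0|3
k=7  2|0|1|0|0
2|2|2|0|2
0|2|3|3|0
2|2|1|2|3
2|2|0|2|3
3|1|2|0|3
k=8  3|0|1|0|0
2|2|2|0|2
0|2|3|3|0
2|2|1|2|3
2|2|0|2|3
3|1|2|0|3
k=9  0|1|1|0|0
3|2|2|0|2
0|2|3|3|0
2|2|1|2|3
2|2|0|2|3
3|1|2|0|3
k=10  1|1|1|0|0
3|2|2|0|2
0|2|3|3|0
2|2|1|2|3
2|2|0|2|3
3|1|2|0|3
k=11  2|1|1|0|0
3|2|2|0|2
0|2|3|3|0
2|2|1|2|3
2|2|0|2|3
3|1|2|0|3
k=12  3|1|1|0|0
3|2|2|0|2
0|2|3|3|0
2|2|1|2|3
2|2|0|2|3
3|1|2|0|3
k=13  1|2|1|0|0
0|3|2|0|2
1|2|3|3|0
2|2|1|2|3
2|2|0|2|3
3|1|2|0|3

1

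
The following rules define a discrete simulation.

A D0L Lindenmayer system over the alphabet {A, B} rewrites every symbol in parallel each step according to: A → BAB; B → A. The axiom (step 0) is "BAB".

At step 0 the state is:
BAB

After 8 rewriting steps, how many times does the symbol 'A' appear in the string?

341

t=0: BAB
t=1: ABABA
t=2: BABABABABAB
t=3: ABABABABABABABABABABA
t=4: BABABABABABABABABABABABABABABABABABABABABAB
t=5: ABABABABABABABABABABABABABABABABABABABABABABABABABABABABABABABABABABABABABABABABABABA
t=6: BABABABABABABABABABABABABABABABABABABABABABABABABABABABABA…ABABABABABABABABABABABABABABABABABABABABABABABABABABABABAB  (len 171)
t=7: ABABABABABABABABABABABABABABABABABABABABABABABABABABABABAB…BABABABABABABABABABABABABABABABABABABABABABABABABABABABABA  (len 341)
t=8: BABABABABABABABABABABABABABABABABABABABABABABABABABABABABA…ABABABABABABABABABABABABABABABABABABABABABABABABABABABABAB  (len 683)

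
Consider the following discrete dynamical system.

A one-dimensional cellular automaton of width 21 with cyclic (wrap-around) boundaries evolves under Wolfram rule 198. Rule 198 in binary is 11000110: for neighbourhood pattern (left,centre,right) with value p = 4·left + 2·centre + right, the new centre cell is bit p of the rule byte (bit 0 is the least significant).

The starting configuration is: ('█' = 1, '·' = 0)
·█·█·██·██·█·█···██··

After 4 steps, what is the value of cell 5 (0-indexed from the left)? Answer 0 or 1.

step 0: ·█·█·██·██·█·█···██··
step 1: ██·█··█··█·█·█··█·█··
step 2: ·█·█·██·██·█·█·██·█·█
step 3: ·█·█··█··█·█·█··█·█·█
step 4: ·█·█·██·██·█·█·██·█·█

1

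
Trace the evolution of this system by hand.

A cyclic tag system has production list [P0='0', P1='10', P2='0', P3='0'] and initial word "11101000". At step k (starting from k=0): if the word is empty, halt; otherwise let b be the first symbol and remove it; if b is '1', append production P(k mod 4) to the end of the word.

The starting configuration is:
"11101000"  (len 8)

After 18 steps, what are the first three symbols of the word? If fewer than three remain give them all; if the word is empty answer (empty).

(empty)

0) "11101000"  (len 8)
1) "11010000"  (len 8)
2) "101000010"  (len 9)
3) "010000100"  (len 9)
4) "10000100"  (len 8)
5) "00001000"  (len 8)
6) "0001000"  (len 7)
7) "001000"  (len 6)
8) "01000"  (len 5)
9) "1000"  (len 4)
10) "00010"  (len 5)
11) "0010"  (len 4)
12) "010"  (len 3)
13) "10"  (len 2)
14) "010"  (len 3)
15) "10"  (len 2)
16) "00"  (len 2)
17) "0"  (len 1)
18) (halted — word empty)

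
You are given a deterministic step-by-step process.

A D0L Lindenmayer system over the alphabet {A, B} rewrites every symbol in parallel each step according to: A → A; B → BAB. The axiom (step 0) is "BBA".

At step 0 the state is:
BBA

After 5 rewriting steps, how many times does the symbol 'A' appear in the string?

step 0: BBA
step 1: BABBABA
step 2: BABABABBABABABA
step 3: BABABABABABABABBABABABABABABABA
step 4: BABABABABABABABABABABABABABABABBABABABABABABABABABABABABABABABA
step 5: BABABABABABABABABABABABABABABABABABABABABABABABABABABABABA…BABABABABABABABABABABABABABABABABABABABABABABABABABABABABA  (len 127)

63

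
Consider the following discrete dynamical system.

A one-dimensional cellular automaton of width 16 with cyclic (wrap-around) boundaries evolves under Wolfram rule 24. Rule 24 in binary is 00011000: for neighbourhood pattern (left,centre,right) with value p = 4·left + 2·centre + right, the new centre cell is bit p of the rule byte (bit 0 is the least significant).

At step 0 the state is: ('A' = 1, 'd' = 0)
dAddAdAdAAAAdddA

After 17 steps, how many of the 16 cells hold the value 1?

3

t=0: dAddAdAdAAAAdddA
t=1: ddAdddddAdddAddd
t=2: dddAdddddAdddAdd
t=3: ddddAdddddAdddAd
t=4: dddddAdddddAdddA
t=5: AdddddAdddddAddd
t=6: dAdddddAdddddAdd
t=7: ddAdddddAdddddAd
t=8: dddAdddddAdddddA
t=9: AdddAdddddAddddd
t=10: dAdddAdddddAdddd
t=11: ddAdddAdddddAddd
t=12: dddAdddAdddddAdd
t=13: ddddAdddAdddddAd
t=14: dddddAdddAdddddA
t=15: AdddddAdddAddddd
t=16: dAdddddAdddAdddd
t=17: ddAdddddAdddAddd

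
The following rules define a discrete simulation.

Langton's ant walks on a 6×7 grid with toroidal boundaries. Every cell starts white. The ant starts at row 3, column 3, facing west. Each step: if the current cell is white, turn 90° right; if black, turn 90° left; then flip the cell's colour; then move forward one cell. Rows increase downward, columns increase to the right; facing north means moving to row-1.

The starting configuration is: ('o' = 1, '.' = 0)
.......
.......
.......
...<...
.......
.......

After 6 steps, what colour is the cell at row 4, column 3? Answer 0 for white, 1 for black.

[0] .......
.......
.......
...<...
.......
.......
[1] .......
.......
...^...
...o...
.......
.......
[2] .......
.......
...o>..
...o...
.......
.......
[3] .......
.......
...oo..
...ov..
.......
.......
[4] .......
.......
...oo..
...<o..
.......
.......
[5] .......
.......
...oo..
....o..
...v...
.......
[6] .......
.......
...oo..
....o..
..<o...
.......

1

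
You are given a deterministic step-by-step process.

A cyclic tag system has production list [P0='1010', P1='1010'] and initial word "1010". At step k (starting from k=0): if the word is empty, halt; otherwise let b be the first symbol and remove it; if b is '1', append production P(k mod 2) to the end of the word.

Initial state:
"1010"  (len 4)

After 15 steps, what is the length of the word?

21

step 0: "1010"  (len 4)
step 1: "0101010"  (len 7)
step 2: "101010"  (len 6)
step 3: "010101010"  (len 9)
step 4: "10101010"  (len 8)
step 5: "01010101010"  (len 11)
step 6: "1010101010"  (len 10)
step 7: "0101010101010"  (len 13)
step 8: "101010101010"  (len 12)
step 9: "010101010101010"  (len 15)
step 10: "10101010101010"  (len 14)
step 11: "01010101010101010"  (len 17)
step 12: "1010101010101010"  (len 16)
step 13: "0101010101010101010"  (len 19)
step 14: "101010101010101010"  (len 18)
step 15: "010101010101010101010"  (len 21)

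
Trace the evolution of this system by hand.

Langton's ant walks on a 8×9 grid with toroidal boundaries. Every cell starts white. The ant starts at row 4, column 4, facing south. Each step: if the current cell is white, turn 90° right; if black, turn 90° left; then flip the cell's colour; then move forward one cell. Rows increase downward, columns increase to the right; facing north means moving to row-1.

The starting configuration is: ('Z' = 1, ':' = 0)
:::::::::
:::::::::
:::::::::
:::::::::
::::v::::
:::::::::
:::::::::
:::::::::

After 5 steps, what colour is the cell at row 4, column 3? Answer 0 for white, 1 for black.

k=0  :::::::::
:::::::::
:::::::::
:::::::::
::::v::::
:::::::::
:::::::::
:::::::::
k=1  :::::::::
:::::::::
:::::::::
:::::::::
:::<Z::::
:::::::::
:::::::::
:::::::::
k=2  :::::::::
:::::::::
:::::::::
:::^:::::
:::ZZ::::
:::::::::
:::::::::
:::::::::
k=3  :::::::::
:::::::::
:::::::::
:::Z>::::
:::ZZ::::
:::::::::
:::::::::
:::::::::
k=4  :::::::::
:::::::::
:::::::::
:::ZZ::::
:::Zv::::
:::::::::
:::::::::
:::::::::
k=5  :::::::::
:::::::::
:::::::::
:::ZZ::::
:::Z:>:::
:::::::::
:::::::::
:::::::::

1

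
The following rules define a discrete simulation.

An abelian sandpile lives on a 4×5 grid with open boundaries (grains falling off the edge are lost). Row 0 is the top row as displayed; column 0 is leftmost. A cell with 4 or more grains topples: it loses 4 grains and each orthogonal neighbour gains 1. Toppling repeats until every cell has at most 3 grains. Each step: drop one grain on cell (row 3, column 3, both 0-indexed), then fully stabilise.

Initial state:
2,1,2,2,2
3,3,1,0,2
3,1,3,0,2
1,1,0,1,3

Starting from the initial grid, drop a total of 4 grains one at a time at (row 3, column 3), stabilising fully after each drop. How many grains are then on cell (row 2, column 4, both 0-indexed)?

t=0: 2,1,2,2,2
3,3,1,0,2
3,1,3,0,2
1,1,0,1,3
t=1: 2,1,2,2,2
3,3,1,0,2
3,1,3,0,2
1,1,0,2,3
t=2: 2,1,2,2,2
3,3,1,0,2
3,1,3,0,2
1,1,0,3,3
t=3: 2,1,2,2,2
3,3,1,0,2
3,1,3,1,3
1,1,1,1,0
t=4: 2,1,2,2,2
3,3,1,0,2
3,1,3,1,3
1,1,1,2,0

3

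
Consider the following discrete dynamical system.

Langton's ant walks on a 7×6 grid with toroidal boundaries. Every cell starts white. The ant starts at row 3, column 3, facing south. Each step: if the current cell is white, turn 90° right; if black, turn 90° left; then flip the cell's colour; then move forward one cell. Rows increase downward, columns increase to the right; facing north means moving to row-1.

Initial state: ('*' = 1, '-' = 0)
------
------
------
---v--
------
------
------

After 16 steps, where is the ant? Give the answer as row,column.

t=0: ------
------
------
---v--
------
------
------
t=1: ------
------
------
--<*--
------
------
------
t=2: ------
------
--^---
--**--
------
------
------
t=3: ------
------
--*>--
--**--
------
------
------
t=4: ------
------
--**--
--*v--
------
------
------
t=5: ------
------
--**--
--*->-
------
------
------
t=6: ------
------
--**--
--*-*-
----v-
------
------
t=7: ------
------
--**--
--*-*-
---<*-
------
------
t=8: ------
------
--**--
--*^*-
---**-
------
------
t=9: ------
------
--**--
--**>-
---**-
------
------
t=10: ------
------
--**^-
--**--
---**-
------
------
t=11: ------
------
--***>
--**--
---**-
------
------
t=12: ------
------
--****
--**-v
---**-
------
------
t=13: ------
------
--****
--**<*
---**-
------
------
t=14: ------
------
--**^*
--****
---**-
------
------
t=15: ------
------
--*<-*
--****
---**-
------
------
t=16: ------
------
--*--*
--*v**
---**-
------
------

3,3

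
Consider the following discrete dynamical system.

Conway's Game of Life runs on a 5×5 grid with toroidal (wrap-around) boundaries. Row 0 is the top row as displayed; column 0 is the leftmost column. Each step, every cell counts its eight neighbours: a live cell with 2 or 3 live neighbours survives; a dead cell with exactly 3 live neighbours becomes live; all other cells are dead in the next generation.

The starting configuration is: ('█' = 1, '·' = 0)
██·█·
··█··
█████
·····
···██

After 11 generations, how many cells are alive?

[0] ██·█·
··█··
█████
·····
···██
[1] ██·█·
·····
█████
·█···
█·███
[2] ██·█·
·····
█████
·····
···█·
[3] ··█·█
·····
█████
██···
··█·█
[4] ·····
·····
··███
·····
··█·█
[5] ·····
···█·
···█·
··█·█
·····
[6] ·····
·····
··███
···█·
·····
[7] ·····
···█·
··███
··███
·····
[8] ·····
··███
·····
··█·█
···█·
[9] ··█·█
···█·
··█·█
···█·
···█·
[10] ··█·█
··█·█
··█·█
··███
··███
[11] ███·█
███·█
███·█
██···
██···

16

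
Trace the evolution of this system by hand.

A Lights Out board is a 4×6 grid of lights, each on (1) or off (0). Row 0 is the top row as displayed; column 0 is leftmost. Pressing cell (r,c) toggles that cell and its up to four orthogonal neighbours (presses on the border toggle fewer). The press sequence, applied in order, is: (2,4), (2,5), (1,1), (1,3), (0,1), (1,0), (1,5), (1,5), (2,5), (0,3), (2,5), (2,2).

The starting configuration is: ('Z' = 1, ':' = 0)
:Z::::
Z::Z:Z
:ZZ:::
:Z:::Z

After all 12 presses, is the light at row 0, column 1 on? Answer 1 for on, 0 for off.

1

k=0  :Z::::
Z::Z:Z
:ZZ:::
:Z:::Z
k=1  :Z::::
Z::ZZZ
:ZZZZZ
:Z::ZZ
k=2  :Z::::
Z::ZZ:
:ZZZ::
:Z::Z:
k=3  ::::::
:ZZZZ:
::ZZ::
:Z::Z:
k=4  :::Z::
:Z::::
::Z:::
:Z::Z:
k=5  ZZZZ::
::::::
::Z:::
:Z::Z:
k=6  :ZZZ::
ZZ::::
Z:Z:::
:Z::Z:
k=7  :ZZZ:Z
ZZ::ZZ
Z:Z::Z
:Z::Z:
k=8  :ZZZ::
ZZ::::
Z:Z:::
:Z::Z:
k=9  :ZZZ::
ZZ:::Z
Z:Z:ZZ
:Z::ZZ
k=10  :Z::Z:
ZZ:Z:Z
Z:Z:ZZ
:Z::ZZ
k=11  :Z::Z:
ZZ:Z::
Z:Z:::
:Z::Z:
k=12  :Z::Z:
ZZZZ::
ZZ:Z::
:ZZ:Z:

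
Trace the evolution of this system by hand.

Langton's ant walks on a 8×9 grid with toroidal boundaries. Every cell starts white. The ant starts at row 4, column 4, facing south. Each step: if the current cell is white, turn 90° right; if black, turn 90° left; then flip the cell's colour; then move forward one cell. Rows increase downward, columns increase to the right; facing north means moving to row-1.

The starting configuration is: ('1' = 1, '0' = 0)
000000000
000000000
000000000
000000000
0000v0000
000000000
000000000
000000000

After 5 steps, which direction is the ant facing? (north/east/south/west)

t=0: 000000000
000000000
000000000
000000000
0000v0000
000000000
000000000
000000000
t=1: 000000000
000000000
000000000
000000000
000<10000
000000000
000000000
000000000
t=2: 000000000
000000000
000000000
000^00000
000110000
000000000
000000000
000000000
t=3: 000000000
000000000
000000000
0001>0000
000110000
000000000
000000000
000000000
t=4: 000000000
000000000
000000000
000110000
0001v0000
000000000
000000000
000000000
t=5: 000000000
000000000
000000000
000110000
00010>000
000000000
000000000
000000000

east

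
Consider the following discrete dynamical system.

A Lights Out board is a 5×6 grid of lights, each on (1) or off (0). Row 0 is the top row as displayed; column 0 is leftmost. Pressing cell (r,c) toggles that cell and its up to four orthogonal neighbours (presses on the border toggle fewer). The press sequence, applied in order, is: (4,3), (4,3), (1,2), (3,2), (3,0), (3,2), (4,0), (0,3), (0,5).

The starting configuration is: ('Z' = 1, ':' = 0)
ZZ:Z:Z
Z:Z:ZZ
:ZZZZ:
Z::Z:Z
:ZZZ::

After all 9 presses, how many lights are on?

15

step 0: ZZ:Z:Z
Z:Z:ZZ
:ZZZZ:
Z::Z:Z
:ZZZ::
step 1: ZZ:Z:Z
Z:Z:ZZ
:ZZZZ:
Z::::Z
:Z::Z:
step 2: ZZ:Z:Z
Z:Z:ZZ
:ZZZZ:
Z::Z:Z
:ZZZ::
step 3: ZZZZ:Z
ZZ:ZZZ
:Z:ZZ:
Z::Z:Z
:ZZZ::
step 4: ZZZZ:Z
ZZ:ZZZ
:ZZZZ:
ZZZ::Z
:Z:Z::
step 5: ZZZZ:Z
ZZ:ZZZ
ZZZZZ:
::Z::Z
ZZ:Z::
step 6: ZZZZ:Z
ZZ:ZZZ
ZZ:ZZ:
:Z:Z:Z
ZZZZ::
step 7: ZZZZ:Z
ZZ:ZZZ
ZZ:ZZ:
ZZ:Z:Z
::ZZ::
step 8: ZZ::ZZ
ZZ::ZZ
ZZ:ZZ:
ZZ:Z:Z
::ZZ::
step 9: ZZ::::
ZZ::Z:
ZZ:ZZ:
ZZ:Z:Z
::ZZ::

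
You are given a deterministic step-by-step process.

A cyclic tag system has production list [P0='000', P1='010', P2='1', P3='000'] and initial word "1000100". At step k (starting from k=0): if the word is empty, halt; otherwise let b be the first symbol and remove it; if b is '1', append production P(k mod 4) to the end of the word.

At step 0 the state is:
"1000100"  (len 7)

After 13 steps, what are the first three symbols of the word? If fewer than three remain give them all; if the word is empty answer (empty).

(empty)

0) "1000100"  (len 7)
1) "000100000"  (len 9)
2) "00100000"  (len 8)
3) "0100000"  (len 7)
4) "100000"  (len 6)
5) "00000000"  (len 8)
6) "0000000"  (len 7)
7) "000000"  (len 6)
8) "00000"  (len 5)
9) "0000"  (len 4)
10) "000"  (len 3)
11) "00"  (len 2)
12) "0"  (len 1)
13) (halted — word empty)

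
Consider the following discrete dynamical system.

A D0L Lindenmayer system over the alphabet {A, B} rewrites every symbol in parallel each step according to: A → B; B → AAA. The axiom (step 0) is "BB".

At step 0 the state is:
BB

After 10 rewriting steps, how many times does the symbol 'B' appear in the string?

k=0  BB
k=1  AAAAAA
k=2  BBBBBB
k=3  AAAAAAAAAAAAAAAAAA
k=4  BBBBBBBBBBBBBBBBBB
k=5  AAAAAAAAAAAAAAAAAAAAAAAAAAAAAAAAAAAAAAAAAAAAAAAAAAAAAA
k=6  BBBBBBBBBBBBBBBBBBBBBBBBBBBBBBBBBBBBBBBBBBBBBBBBBBBBBB
k=7  AAAAAAAAAAAAAAAAAAAAAAAAAAAAAAAAAAAAAAAAAAAAAAAAAAAAAAAAAA…AAAAAAAAAAAAAAAAAAAAAAAAAAAAAAAAAAAAAAAAAAAAAAAAAAAAAAAAAA  (len 162)
k=8  BBBBBBBBBBBBBBBBBBBBBBBBBBBBBBBBBBBBBBBBBBBBBBBBBBBBBBBBBB…BBBBBBBBBBBBBBBBBBBBBBBBBBBBBBBBBBBBBBBBBBBBBBBBBBBBBBBBBB  (len 162)
k=9  AAAAAAAAAAAAAAAAAAAAAAAAAAAAAAAAAAAAAAAAAAAAAAAAAAAAAAAAAA…AAAAAAAAAAAAAAAAAAAAAAAAAAAAAAAAAAAAAAAAAAAAAAAAAAAAAAAAAA  (len 486)
k=10  BBBBBBBBBBBBBBBBBBBBBBBBBBBBBBBBBBBBBBBBBBBBBBBBBBBBBBBBBB…BBBBBBBBBBBBBBBBBBBBBBBBBBBBBBBBBBBBBBBBBBBBBBBBBBBBBBBBBB  (len 486)

486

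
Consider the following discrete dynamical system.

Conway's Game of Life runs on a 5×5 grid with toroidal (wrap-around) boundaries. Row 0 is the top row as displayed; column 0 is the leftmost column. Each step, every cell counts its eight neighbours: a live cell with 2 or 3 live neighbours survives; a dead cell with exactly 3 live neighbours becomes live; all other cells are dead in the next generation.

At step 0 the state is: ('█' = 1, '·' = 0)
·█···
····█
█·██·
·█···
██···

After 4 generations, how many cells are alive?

3

k=0  ·█···
····█
█·██·
·█···
██···
k=1  ·█···
█████
█████
····█
███··
k=2  ·····
·····
·····
·····
███··
k=3  ·█···
·····
·····
·█···
·█···
k=4  ·····
·····
·····
·····
███··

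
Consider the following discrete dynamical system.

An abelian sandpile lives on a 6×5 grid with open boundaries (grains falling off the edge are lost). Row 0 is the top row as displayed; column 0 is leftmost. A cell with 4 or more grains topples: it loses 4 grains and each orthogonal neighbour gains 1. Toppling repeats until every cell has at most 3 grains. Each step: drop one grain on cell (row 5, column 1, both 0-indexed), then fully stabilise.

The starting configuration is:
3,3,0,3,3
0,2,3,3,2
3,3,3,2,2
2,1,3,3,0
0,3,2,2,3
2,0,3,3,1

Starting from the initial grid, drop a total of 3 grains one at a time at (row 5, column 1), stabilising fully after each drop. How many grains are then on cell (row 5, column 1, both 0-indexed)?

k=0  3,3,0,3,3
0,2,3,3,2
3,3,3,2,2
2,1,3,3,0
0,3,2,2,3
2,0,3,3,1
k=1  3,3,0,3,3
0,2,3,3,2
3,3,3,2,2
2,1,3,3,0
0,3,2,2,3
2,1,3,3,1
k=2  3,3,0,3,3
0,2,3,3,2
3,3,3,2,2
2,1,3,3,0
0,3,2,2,3
2,2,3,3,1
k=3  3,3,0,3,3
0,2,3,3,2
3,3,3,2,2
2,1,3,3,0
0,3,2,2,3
2,3,3,3,1

3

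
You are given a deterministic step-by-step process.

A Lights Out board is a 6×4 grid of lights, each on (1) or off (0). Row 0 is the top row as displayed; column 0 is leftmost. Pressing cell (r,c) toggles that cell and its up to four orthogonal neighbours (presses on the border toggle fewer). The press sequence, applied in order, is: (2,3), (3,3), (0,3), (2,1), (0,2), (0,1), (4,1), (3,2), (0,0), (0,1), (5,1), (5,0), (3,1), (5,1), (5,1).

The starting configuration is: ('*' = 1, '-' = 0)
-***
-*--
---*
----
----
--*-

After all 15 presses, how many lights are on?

15

t=0: -***
-*--
---*
----
----
--*-
t=1: -***
-*-*
--*-
---*
----
--*-
t=2: -***
-*-*
--**
--*-
---*
--*-
t=3: -*--
-*--
--**
--*-
---*
--*-
t=4: -*--
----
**-*
-**-
---*
--*-
t=5: --**
--*-
**-*
-**-
---*
--*-
t=6: **-*
-**-
**-*
-**-
---*
--*-
t=7: **-*
-**-
**-*
--*-
****
-**-
t=8: **-*
-**-
****
-*-*
**-*
-**-
t=9: ---*
***-
****
-*-*
**-*
-**-
t=10: ****
*-*-
****
-*-*
**-*
-**-
t=11: ****
*-*-
****
-*-*
*--*
*---
t=12: ****
*-*-
****
-*-*
---*
-*--
t=13: ****
*-*-
*-**
*-**
-*-*
-*--
t=14: ****
*-*-
*-**
*-**
---*
*-*-
t=15: ****
*-*-
*-**
*-**
-*-*
-*--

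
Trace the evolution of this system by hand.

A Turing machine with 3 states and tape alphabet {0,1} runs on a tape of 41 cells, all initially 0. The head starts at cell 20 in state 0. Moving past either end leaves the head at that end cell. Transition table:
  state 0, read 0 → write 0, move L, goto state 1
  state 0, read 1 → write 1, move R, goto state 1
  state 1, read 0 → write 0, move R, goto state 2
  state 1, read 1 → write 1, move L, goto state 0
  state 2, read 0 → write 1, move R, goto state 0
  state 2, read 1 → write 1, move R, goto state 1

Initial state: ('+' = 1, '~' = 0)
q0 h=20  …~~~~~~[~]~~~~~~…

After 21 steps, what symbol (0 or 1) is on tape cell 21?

0

step 0: q0 h=20  …~~~~~~[~]~~~~~~…
step 1: q1 h=19  …~~~~~~[~]~~~~~~…
step 2: q2 h=20  …~~~~~~[~]~~~~~~…
step 3: q0 h=21  …~~~~~+[~]~~~~~~…
step 4: q1 h=20  …~~~~~~[+]~~~~~~…
step 5: q0 h=19  …~~~~~~[~]+~~~~~…
step 6: q1 h=18  …~~~~~~[~]~+~~~~…
step 7: q2 h=19  …~~~~~~[~]+~~~~~…
step 8: q0 h=20  …~~~~~+[+]~~~~~~…
step 9: q1 h=21  …~~~~++[~]~~~~~~…
step 10: q2 h=22  …~~~++~[~]~~~~~~…
step 11: q0 h=23  …~~++~+[~]~~~~~~…
step 12: q1 h=22  …~~~++~[+]~~~~~~…
step 13: q0 h=21  …~~~~++[~]+~~~~~…
step 14: q1 h=20  …~~~~~+[+]~+~~~~…
step 15: q0 h=19  …~~~~~~[+]+~+~~~…
step 16: q1 h=20  …~~~~~+[+]~+~~~~…
step 17: q0 h=19  …~~~~~~[+]+~+~~~…
step 18: q1 h=20  …~~~~~+[+]~+~~~~…
step 19: q0 h=19  …~~~~~~[+]+~+~~~…
step 20: q1 h=20  …~~~~~+[+]~+~~~~…
step 21: q0 h=19  …~~~~~~[+]+~+~~~…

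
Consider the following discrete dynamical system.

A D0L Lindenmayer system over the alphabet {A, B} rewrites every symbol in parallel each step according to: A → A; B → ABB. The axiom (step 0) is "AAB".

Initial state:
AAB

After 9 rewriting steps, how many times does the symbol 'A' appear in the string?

513

[0] AAB
[1] AAABB
[2] AAAABBABB
[3] AAAAABBABBAABBABB
[4] AAAAAABBABBAABBABBAAABBABBAABBABB
[5] AAAAAAABBABBAABBABBAAABBABBAABBABBAAAABBABBAABBABBAAABBABBAABBABB
[6] AAAAAAAABBABBAABBABBAAABBABBAABBABBAAAABBABBAABBABBAAABBAB…BBABBAABBABBAAABBABBAABBABBAAAABBABBAABBABBAAABBABBAABBABB  (len 129)
[7] AAAAAAAAABBABBAABBABBAAABBABBAABBABBAAAABBABBAABBABBAAABBA…BBABBAABBABBAAABBABBAABBABBAAAABBABBAABBABBAAABBABBAABBABB  (len 257)
[8] AAAAAAAAAABBABBAABBABBAAABBABBAABBABBAAAABBABBAABBABBAAABB…BBABBAABBABBAAABBABBAABBABBAAAABBABBAABBABBAAABBABBAABBABB  (len 513)
[9] AAAAAAAAAAABBABBAABBABBAAABBABBAABBABBAAAABBABBAABBABBAAAB…BBABBAABBABBAAABBABBAABBABBAAAABBABBAABBABBAAABBABBAABBABB  (len 1025)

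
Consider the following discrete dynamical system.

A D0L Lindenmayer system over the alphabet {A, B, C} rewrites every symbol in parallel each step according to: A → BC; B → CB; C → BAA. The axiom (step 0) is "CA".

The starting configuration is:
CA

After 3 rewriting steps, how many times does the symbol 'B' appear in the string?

0) CA
1) BAABC
2) CBBCBCCBBAA
3) BAACBCBBAACBBAABAACBCBBCBC

11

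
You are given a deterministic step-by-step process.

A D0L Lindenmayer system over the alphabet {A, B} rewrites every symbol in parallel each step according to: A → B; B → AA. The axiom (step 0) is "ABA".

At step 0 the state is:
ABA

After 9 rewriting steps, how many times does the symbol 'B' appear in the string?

32

t=0: ABA
t=1: BAAB
t=2: AABBAA
t=3: BBAAAABB
t=4: AAAABBBBAAAA
t=5: BBBBAAAAAAAABBBB
t=6: AAAAAAAABBBBBBBBAAAAAAAA
t=7: BBBBBBBBAAAAAAAAAAAAAAAABBBBBBBB
t=8: AAAAAAAAAAAAAAAABBBBBBBBBBBBBBBBAAAAAAAAAAAAAAAA
t=9: BBBBBBBBBBBBBBBBAAAAAAAAAAAAAAAAAAAAAAAAAAAAAAAABBBBBBBBBBBBBBBB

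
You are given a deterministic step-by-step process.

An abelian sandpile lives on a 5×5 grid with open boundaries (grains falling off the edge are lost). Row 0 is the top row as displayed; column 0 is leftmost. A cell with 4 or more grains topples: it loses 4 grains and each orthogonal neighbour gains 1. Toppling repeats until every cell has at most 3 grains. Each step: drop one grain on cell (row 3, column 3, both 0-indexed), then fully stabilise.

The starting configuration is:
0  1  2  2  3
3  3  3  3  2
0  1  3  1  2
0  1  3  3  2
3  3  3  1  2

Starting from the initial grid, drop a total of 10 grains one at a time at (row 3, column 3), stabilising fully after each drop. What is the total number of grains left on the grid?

step 0: 0  1  2  2  3
3  3  3  3  2
0  1  3  1  2
0  1  3  3  2
3  3  3  1  2
step 1: 1  2  3  3  3
0  1  2  1  3
1  3  2  0  3
1  3  2  2  3
0  1  1  3  2
step 2: 1  2  3  3  3
0  1  2  1  3
1  3  2  0  3
1  3  2  3  3
0  1  1  3  2
step 3: 1  3  0  1  1
0  1  3  3  1
1  3  2  2  1
1  3  3  2  2
0  1  2  1  0
step 4: 1  3  0  1  1
0  1  3  3  1
1  3  2  2  1
1  3  3  3  2
0  1  2  1  0
step 5: 1  3  1  2  1
0  3  1  1  2
2  1  2  1  2
2  1  2  2  3
0  2  3  2  0
step 6: 1  3  1  2  1
0  3  1  1  2
2  1  2  1  2
2  1  2  3  3
0  2  3  2  0
step 7: 1  3  1  2  1
0  3  1  1  2
2  1  2  2  3
2  1  3  1  0
0  2  3  3  1
step 8: 1  3  1  2  1
0  3  1  1  2
2  1  2  2  3
2  1  3  2  0
0  2  3  3  1
step 9: 1  3  1  2  1
0  3  1  1  2
2  1  2  2  3
2  1  3  3  0
0  2  3  3  1
step 10: 1  3  1  2  1
0  3  1  1  2
2  1  3  3  3
2  2  1  2  1
0  3  1  1  2

42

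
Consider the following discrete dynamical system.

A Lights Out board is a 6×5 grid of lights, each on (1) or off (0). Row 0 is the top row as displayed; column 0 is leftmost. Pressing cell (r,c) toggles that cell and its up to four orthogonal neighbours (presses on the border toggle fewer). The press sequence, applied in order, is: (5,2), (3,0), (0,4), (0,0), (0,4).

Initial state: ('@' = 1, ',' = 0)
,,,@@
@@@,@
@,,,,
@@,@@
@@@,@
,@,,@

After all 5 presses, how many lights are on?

14

[0] ,,,@@
@@@,@
@,,,,
@@,@@
@@@,@
,@,,@
[1] ,,,@@
@@@,@
@,,,,
@@,@@
@@,,@
,,@@@
[2] ,,,@@
@@@,@
,,,,,
,,,@@
,@,,@
,,@@@
[3] ,,,,,
@@@,,
,,,,,
,,,@@
,@,,@
,,@@@
[4] @@,,,
,@@,,
,,,,,
,,,@@
,@,,@
,,@@@
[5] @@,@@
,@@,@
,,,,,
,,,@@
,@,,@
,,@@@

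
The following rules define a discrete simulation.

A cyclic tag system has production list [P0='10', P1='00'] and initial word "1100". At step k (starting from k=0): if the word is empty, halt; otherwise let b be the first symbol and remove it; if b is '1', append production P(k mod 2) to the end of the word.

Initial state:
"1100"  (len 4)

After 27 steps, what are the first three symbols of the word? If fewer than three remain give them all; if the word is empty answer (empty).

step 0: "1100"  (len 4)
step 1: "10010"  (len 5)
step 2: "001000"  (len 6)
step 3: "01000"  (len 5)
step 4: "1000"  (len 4)
step 5: "00010"  (len 5)
step 6: "0010"  (len 4)
step 7: "010"  (len 3)
step 8: "10"  (len 2)
step 9: "010"  (len 3)
step 10: "10"  (len 2)
step 11: "010"  (len 3)
step 12: "10"  (len 2)
step 13: "010"  (len 3)
step 14: "10"  (len 2)
step 15: "010"  (len 3)
step 16: "10"  (len 2)
step 17: "010"  (len 3)
step 18: "10"  (len 2)
step 19: "010"  (len 3)
step 20: "10"  (len 2)
step 21: "010"  (len 3)
step 22: "10"  (len 2)
step 23: "010"  (len 3)
step 24: "10"  (len 2)
step 25: "010"  (len 3)
step 26: "10"  (len 2)
step 27: "010"  (len 3)

010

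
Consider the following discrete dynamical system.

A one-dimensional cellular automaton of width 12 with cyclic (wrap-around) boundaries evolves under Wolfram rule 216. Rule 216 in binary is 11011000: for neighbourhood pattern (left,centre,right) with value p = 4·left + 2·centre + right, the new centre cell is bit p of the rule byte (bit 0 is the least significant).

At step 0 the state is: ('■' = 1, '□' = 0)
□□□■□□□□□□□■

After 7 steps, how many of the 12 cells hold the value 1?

k=0  □□□■□□□□□□□■
k=1  ■□□□■□□□□□□□
k=2  □■□□□■□□□□□□
k=3  □□■□□□■□□□□□
k=4  □□□■□□□■□□□□
k=5  □□□□■□□□■□□□
k=6  □□□□□■□□□■□□
k=7  □□□□□□■□□□■□

2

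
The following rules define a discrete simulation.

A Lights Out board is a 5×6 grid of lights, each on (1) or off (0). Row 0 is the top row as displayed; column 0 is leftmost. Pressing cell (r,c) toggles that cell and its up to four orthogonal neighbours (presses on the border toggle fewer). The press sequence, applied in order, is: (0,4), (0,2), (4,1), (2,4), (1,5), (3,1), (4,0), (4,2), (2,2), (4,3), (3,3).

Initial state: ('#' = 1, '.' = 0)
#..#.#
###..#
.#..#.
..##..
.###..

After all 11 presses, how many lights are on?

17

k=0  #..#.#
###..#
.#..#.
..##..
.###..
k=1  #...#.
###.##
.#..#.
..##..
.###..
k=2  #####.
##..##
.#..#.
..##..
.###..
k=3  #####.
##..##
.#..#.
.###..
#..#..
k=4  #####.
##...#
.#.#.#
.####.
#..#..
k=5  ######
##..#.
.#.#..
.####.
#..#..
k=6  ######
##..#.
...#..
#..##.
##.#..
k=7  ######
##..#.
...#..
...##.
...#..
k=8  ######
##..#.
...#..
..###.
.##...
k=9  ######
###.#.
.##...
...##.
.##...
k=10  ######
###.#.
.##...
....#.
.#.##.
k=11  ######
###.#.
.###..
..##..
.#..#.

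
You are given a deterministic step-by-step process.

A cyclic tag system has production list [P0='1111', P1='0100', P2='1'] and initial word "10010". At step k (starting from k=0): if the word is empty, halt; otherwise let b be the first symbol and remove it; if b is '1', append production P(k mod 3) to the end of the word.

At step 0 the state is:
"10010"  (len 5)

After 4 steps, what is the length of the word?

t=0: "10010"  (len 5)
t=1: "00101111"  (len 8)
t=2: "0101111"  (len 7)
t=3: "101111"  (len 6)
t=4: "011111111"  (len 9)

9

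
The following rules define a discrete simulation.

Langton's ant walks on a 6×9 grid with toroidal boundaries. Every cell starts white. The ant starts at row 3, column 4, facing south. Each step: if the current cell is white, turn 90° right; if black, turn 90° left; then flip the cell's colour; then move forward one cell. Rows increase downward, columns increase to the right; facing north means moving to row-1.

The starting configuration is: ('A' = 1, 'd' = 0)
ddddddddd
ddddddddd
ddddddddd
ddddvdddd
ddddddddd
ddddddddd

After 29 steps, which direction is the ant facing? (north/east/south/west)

west

0) ddddddddd
ddddddddd
ddddddddd
ddddvdddd
ddddddddd
ddddddddd
1) ddddddddd
ddddddddd
ddddddddd
ddd<Adddd
ddddddddd
ddddddddd
2) ddddddddd
ddddddddd
ddd^ddddd
dddAAdddd
ddddddddd
ddddddddd
3) ddddddddd
ddddddddd
dddA>dddd
dddAAdddd
ddddddddd
ddddddddd
4) ddddddddd
ddddddddd
dddAAdddd
dddAvdddd
ddddddddd
ddddddddd
5) ddddddddd
ddddddddd
dddAAdddd
dddAd>ddd
ddddddddd
ddddddddd
6) ddddddddd
ddddddddd
dddAAdddd
dddAdAddd
dddddvddd
ddddddddd
7) ddddddddd
ddddddddd
dddAAdddd
dddAdAddd
dddd<Addd
ddddddddd
8) ddddddddd
ddddddddd
dddAAdddd
dddA^Addd
ddddAAddd
ddddddddd
9) ddddddddd
ddddddddd
dddAAdddd
dddAA>ddd
ddddAAddd
ddddddddd
10) ddddddddd
ddddddddd
dddAA^ddd
dddAAdddd
ddddAAddd
ddddddddd
11) ddddddddd
ddddddddd
dddAAA>dd
dddAAdddd
ddddAAddd
ddddddddd
12) ddddddddd
ddddddddd
dddAAAAdd
dddAAdvdd
ddddAAddd
ddddddddd
13) ddddddddd
ddddddddd
dddAAAAdd
dddAA<Add
ddddAAddd
ddddddddd
14) ddddddddd
ddddddddd
dddAA^Add
dddAAAAdd
ddddAAddd
ddddddddd
15) ddddddddd
ddddddddd
dddA<dAdd
dddAAAAdd
ddddAAddd
ddddddddd
16) ddddddddd
ddddddddd
dddAddAdd
dddAvAAdd
ddddAAddd
ddddddddd
17) ddddddddd
ddddddddd
dddAddAdd
dddAd>Add
ddddAAddd
ddddddddd
18) ddddddddd
ddddddddd
dddAd^Add
dddAddAdd
ddddAAddd
ddddddddd
19) ddddddddd
ddddddddd
dddAdA>dd
dddAddAdd
ddddAAddd
ddddddddd
20) ddddddddd
dddddd^dd
dddAdAddd
dddAddAdd
ddddAAddd
ddddddddd
21) ddddddddd
ddddddA>d
dddAdAddd
dddAddAdd
ddddAAddd
ddddddddd
22) ddddddddd
ddddddAAd
dddAdAdvd
dddAddAdd
ddddAAddd
ddddddddd
23) ddddddddd
ddddddAAd
dddAdA<Ad
dddAddAdd
ddddAAddd
ddddddddd
24) ddddddddd
dddddd^Ad
dddAdAAAd
dddAddAdd
ddddAAddd
ddddddddd
25) ddddddddd
ddddd<dAd
dddAdAAAd
dddAddAdd
ddddAAddd
ddddddddd
26) ddddd^ddd
dddddAdAd
dddAdAAAd
dddAddAdd
ddddAAddd
ddddddddd
27) dddddA>dd
dddddAdAd
dddAdAAAd
dddAddAdd
ddddAAddd
ddddddddd
28) dddddAAdd
dddddAvAd
dddAdAAAd
dddAddAdd
ddddAAddd
ddddddddd
29) dddddAAdd
ddddd<AAd
dddAdAAAd
dddAddAdd
ddddAAddd
ddddddddd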